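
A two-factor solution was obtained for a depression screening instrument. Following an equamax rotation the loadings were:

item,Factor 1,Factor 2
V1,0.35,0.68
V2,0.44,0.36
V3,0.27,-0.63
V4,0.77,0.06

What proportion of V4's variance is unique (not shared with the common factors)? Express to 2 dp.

h² = 0.77² + 0.06² = 0.5929 + 0.0036 = 0.5965
Uniqueness u² = 1 − h² = 1 − 0.5965 = 0.4035

0.40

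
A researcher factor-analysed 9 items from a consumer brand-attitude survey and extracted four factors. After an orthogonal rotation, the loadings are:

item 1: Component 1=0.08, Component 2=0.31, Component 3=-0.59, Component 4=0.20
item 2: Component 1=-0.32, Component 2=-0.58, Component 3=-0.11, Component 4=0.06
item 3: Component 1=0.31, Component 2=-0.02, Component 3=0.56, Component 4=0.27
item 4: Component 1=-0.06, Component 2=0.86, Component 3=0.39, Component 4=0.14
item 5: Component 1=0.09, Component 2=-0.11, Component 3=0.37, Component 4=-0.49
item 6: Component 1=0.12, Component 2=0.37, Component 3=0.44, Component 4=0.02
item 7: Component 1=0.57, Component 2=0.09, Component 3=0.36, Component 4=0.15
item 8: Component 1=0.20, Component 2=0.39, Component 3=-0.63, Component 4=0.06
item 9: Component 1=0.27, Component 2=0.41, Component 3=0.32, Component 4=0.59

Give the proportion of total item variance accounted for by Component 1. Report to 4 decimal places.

0.0743

SS loadings for Component 1 = 0.08² + (-0.32)² + 0.31² + (-0.06)² + 0.09² + 0.12² + 0.57² + 0.20² + 0.27² = 0.6688
Proportion of variance = 0.6688 / 9 = 0.0743.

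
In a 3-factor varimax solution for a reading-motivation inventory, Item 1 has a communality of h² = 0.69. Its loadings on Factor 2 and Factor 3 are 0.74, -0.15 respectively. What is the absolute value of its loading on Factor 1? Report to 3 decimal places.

0.346

Under orthogonal rotation h² = Σλ², so λ_Factor 1² = h² − (0.5701) = 0.69 − 0.5701 = 0.1199.
|λ| = √0.1199 = 0.3463.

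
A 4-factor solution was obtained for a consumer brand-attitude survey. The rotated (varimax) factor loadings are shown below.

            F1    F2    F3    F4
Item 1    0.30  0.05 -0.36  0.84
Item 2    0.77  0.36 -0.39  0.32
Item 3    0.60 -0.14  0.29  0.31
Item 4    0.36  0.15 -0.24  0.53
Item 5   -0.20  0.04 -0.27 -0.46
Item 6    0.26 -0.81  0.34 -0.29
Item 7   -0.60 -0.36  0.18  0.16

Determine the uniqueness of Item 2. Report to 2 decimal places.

0.02

h² = 0.77² + 0.36² + (-0.39)² + 0.32² = 0.5929 + 0.1296 + 0.1521 + 0.1024 = 0.9770
Uniqueness u² = 1 − h² = 1 − 0.9770 = 0.0230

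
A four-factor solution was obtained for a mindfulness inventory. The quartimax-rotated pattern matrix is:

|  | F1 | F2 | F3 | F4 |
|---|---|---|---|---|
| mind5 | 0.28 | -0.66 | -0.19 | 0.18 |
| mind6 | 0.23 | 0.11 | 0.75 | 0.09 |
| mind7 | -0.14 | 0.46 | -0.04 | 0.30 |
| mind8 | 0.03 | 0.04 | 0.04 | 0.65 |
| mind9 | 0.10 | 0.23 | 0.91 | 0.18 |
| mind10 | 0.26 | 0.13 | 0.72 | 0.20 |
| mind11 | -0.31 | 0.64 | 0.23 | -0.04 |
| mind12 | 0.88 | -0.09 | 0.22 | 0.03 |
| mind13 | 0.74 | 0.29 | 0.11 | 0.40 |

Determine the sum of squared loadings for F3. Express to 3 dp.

2.062

SS loadings for F3 = (-0.19)² + 0.75² + (-0.04)² + 0.04² + 0.91² + 0.72² + 0.23² + 0.22² + 0.11² = 0.0361 + 0.5625 + 0.0016 + 0.0016 + 0.8281 + 0.5184 + 0.0529 + 0.0484 + 0.0121 = 2.0617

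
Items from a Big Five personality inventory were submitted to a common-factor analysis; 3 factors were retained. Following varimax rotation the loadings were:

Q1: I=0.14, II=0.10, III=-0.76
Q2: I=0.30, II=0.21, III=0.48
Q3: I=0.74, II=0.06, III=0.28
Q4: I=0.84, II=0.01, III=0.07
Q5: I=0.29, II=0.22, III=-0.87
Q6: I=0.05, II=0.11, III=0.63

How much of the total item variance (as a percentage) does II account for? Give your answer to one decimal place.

SS loadings for II = 0.10² + 0.21² + 0.06² + 0.01² + 0.22² + 0.11² = 0.1183
With 6 standardized items, total variance = 6. Proportion = 0.1183/6 = 0.0197 → 1.97%.

2.0%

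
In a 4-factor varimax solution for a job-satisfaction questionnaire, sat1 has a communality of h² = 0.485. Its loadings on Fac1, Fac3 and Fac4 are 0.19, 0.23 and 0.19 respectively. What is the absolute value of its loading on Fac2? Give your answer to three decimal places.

Under orthogonal rotation h² = Σλ², so λ_Fac2² = h² − (0.1251) = 0.485 − 0.1251 = 0.3599.
|λ| = √0.3599 = 0.5999.

0.600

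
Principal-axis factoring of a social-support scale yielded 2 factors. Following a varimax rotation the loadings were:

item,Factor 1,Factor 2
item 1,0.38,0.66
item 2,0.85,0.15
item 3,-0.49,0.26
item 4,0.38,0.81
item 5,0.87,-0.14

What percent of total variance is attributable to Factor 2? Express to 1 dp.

SS loadings for Factor 2 = 0.66² + 0.15² + 0.26² + 0.81² + (-0.14)² = 1.2014
With 5 standardized items, total variance = 5. Proportion = 1.2014/5 = 0.2403 → 24.03%.

24.0%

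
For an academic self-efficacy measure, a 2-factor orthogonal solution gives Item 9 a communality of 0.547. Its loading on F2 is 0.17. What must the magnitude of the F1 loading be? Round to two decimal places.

Under orthogonal rotation h² = Σλ², so λ_F1² = h² − (0.0289) = 0.547 − 0.0289 = 0.5181.
|λ| = √0.5181 = 0.7198.

0.72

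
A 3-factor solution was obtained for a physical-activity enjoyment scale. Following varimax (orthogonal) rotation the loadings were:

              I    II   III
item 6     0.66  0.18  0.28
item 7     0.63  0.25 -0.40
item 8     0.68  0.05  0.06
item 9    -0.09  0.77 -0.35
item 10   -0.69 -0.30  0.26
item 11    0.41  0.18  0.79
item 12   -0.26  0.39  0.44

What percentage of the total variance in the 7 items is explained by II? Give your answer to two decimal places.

13.78%

SS loadings for II = 0.18² + 0.25² + 0.05² + 0.77² + (-0.30)² + 0.18² + 0.39² = 0.9648
With 7 standardized items, total variance = 7. Proportion = 0.9648/7 = 0.1378 → 13.78%.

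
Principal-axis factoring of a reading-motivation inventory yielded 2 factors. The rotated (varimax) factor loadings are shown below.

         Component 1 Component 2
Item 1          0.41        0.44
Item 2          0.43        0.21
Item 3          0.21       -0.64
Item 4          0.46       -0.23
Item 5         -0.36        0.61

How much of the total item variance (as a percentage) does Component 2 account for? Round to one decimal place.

21.4%

SS loadings for Component 2 = 0.44² + 0.21² + (-0.64)² + (-0.23)² + 0.61² = 1.0723
With 5 standardized items, total variance = 5. Proportion = 1.0723/5 = 0.2145 → 21.45%.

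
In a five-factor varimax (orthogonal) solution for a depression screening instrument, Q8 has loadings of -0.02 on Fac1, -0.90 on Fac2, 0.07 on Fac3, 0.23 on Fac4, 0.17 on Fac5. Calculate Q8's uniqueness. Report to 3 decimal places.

0.103

h² = (-0.02)² + (-0.90)² + 0.07² + 0.23² + 0.17² = 0.0004 + 0.8100 + 0.0049 + 0.0529 + 0.0289 = 0.8971
Uniqueness u² = 1 − h² = 1 − 0.8971 = 0.1029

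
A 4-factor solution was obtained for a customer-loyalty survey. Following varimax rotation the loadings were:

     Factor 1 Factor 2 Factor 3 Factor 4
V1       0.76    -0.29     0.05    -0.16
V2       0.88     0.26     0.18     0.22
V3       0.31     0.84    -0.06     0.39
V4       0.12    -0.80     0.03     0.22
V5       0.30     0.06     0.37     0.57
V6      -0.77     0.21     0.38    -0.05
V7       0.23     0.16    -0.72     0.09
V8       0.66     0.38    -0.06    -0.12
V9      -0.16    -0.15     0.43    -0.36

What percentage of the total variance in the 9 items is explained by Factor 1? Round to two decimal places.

29.55%

SS loadings for Factor 1 = 0.76² + 0.88² + 0.31² + 0.12² + 0.30² + (-0.77)² + 0.23² + 0.66² + (-0.16)² = 2.6595
With 9 standardized items, total variance = 9. Proportion = 2.6595/9 = 0.2955 → 29.55%.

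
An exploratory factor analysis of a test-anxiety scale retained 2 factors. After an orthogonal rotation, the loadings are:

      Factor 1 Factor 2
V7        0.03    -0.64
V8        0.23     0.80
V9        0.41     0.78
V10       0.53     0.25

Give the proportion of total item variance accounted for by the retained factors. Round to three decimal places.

0.556

Communalities: 0.4105, 0.6929, 0.7765, 0.3434; Σh² = 2.2233.
Total variance with 4 standardized items is 4, so the solution explains 2.2233/4 = 0.5558.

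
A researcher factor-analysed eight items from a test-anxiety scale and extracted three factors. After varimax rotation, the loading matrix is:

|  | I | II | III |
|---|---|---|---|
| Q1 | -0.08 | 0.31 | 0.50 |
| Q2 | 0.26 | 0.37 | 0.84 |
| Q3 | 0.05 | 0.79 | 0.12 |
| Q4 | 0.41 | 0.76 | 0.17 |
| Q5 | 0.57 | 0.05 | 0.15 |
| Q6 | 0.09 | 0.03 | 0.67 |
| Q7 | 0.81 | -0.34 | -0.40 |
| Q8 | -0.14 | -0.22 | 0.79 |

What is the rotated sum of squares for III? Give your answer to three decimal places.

SS loadings for III = 0.50² + 0.84² + 0.12² + 0.17² + 0.15² + 0.67² + (-0.40)² + 0.79² = 0.2500 + 0.7056 + 0.0144 + 0.0289 + 0.0225 + 0.4489 + 0.1600 + 0.6241 = 2.2544

2.254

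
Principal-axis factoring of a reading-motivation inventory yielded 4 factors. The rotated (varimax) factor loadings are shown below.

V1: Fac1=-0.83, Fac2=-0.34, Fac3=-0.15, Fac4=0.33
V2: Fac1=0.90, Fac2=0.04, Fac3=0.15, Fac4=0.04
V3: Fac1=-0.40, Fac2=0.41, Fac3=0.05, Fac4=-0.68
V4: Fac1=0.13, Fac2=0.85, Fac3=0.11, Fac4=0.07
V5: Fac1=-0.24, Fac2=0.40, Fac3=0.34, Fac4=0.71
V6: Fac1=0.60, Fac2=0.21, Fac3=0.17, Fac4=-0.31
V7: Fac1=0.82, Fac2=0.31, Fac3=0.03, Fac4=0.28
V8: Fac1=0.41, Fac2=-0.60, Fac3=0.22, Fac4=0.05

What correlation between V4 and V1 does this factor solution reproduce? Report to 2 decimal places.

-0.39

r̂ = Σ λ_i·λ_j across factors = (0.13)(-0.83) + (0.85)(-0.34) + (0.11)(-0.15) + (0.07)(0.33)
  = -0.1079 -0.2890 -0.0165 +0.0231 = -0.3903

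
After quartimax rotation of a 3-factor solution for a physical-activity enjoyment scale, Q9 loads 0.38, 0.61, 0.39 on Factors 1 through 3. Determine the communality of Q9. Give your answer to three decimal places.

0.669

h² = 0.38² + 0.61² + 0.39² = 0.1444 + 0.3721 + 0.1521 = 0.6686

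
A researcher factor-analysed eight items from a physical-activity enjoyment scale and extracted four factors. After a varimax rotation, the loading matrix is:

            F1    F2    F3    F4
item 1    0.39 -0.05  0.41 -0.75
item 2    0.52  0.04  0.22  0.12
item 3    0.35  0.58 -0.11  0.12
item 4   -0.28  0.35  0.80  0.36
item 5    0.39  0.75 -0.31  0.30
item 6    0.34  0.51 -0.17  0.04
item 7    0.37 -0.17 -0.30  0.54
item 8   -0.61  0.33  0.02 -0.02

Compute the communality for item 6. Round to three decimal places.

0.406

h² = 0.34² + 0.51² + (-0.17)² + 0.04² = 0.1156 + 0.2601 + 0.0289 + 0.0016 = 0.4062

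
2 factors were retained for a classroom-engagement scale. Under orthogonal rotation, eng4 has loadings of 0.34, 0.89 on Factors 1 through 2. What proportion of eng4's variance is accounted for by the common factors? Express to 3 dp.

0.908

h² = 0.34² + 0.89² = 0.1156 + 0.7921 = 0.9077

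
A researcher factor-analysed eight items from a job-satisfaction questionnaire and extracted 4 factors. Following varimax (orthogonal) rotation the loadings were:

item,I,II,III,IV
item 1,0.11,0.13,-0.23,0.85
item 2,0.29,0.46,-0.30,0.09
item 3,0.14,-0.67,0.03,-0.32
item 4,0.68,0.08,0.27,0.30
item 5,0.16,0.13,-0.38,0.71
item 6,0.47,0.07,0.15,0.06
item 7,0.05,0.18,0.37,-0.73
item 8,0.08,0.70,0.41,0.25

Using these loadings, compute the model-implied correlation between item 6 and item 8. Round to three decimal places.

0.163

r̂ = Σ λ_i·λ_j across factors = (0.47)(0.08) + (0.07)(0.70) + (0.15)(0.41) + (0.06)(0.25)
  = +0.0376 +0.0490 +0.0615 +0.0150 = 0.1631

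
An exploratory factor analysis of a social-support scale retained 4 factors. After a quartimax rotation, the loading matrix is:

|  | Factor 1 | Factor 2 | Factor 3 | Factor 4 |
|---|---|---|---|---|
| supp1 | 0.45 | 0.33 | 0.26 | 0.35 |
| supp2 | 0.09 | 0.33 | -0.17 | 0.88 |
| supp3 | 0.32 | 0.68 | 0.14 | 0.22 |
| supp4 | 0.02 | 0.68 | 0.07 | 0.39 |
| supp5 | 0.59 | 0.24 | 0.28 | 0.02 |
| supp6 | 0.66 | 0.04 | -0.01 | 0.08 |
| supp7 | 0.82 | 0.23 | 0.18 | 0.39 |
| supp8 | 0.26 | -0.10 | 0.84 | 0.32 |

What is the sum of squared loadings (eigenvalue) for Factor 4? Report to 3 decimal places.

1.359

SS loadings for Factor 4 = 0.35² + 0.88² + 0.22² + 0.39² + 0.02² + 0.08² + 0.39² + 0.32² = 0.1225 + 0.7744 + 0.0484 + 0.1521 + 0.0004 + 0.0064 + 0.1521 + 0.1024 = 1.3587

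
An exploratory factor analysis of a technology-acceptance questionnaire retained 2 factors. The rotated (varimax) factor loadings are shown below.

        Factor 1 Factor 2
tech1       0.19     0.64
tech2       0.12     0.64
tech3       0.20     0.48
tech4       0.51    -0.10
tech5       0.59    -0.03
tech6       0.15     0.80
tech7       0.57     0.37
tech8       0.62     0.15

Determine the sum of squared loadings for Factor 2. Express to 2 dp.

SS loadings for Factor 2 = 0.64² + 0.64² + 0.48² + (-0.10)² + (-0.03)² + 0.80² + 0.37² + 0.15² = 0.4096 + 0.4096 + 0.2304 + 0.0100 + 0.0009 + 0.6400 + 0.1369 + 0.0225 = 1.8599

1.86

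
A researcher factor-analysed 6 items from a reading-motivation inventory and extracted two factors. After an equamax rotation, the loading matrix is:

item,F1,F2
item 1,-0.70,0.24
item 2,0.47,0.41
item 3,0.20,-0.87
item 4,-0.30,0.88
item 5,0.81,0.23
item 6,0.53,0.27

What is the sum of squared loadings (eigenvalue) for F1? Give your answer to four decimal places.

SS loadings for F1 = (-0.70)² + 0.47² + 0.20² + (-0.30)² + 0.81² + 0.53² = 0.4900 + 0.2209 + 0.0400 + 0.0900 + 0.6561 + 0.2809 = 1.7779

1.7779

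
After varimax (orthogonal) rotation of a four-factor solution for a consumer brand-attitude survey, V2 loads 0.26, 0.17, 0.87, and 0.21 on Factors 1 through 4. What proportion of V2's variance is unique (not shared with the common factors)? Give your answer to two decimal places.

h² = 0.26² + 0.17² + 0.87² + 0.21² = 0.0676 + 0.0289 + 0.7569 + 0.0441 = 0.8975
Uniqueness u² = 1 − h² = 1 − 0.8975 = 0.1025

0.10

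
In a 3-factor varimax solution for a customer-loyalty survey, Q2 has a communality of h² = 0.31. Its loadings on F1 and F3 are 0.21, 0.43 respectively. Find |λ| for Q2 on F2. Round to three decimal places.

Under orthogonal rotation h² = Σλ², so λ_F2² = h² − (0.2290) = 0.31 − 0.2290 = 0.0810.
|λ| = √0.0810 = 0.2846.

0.285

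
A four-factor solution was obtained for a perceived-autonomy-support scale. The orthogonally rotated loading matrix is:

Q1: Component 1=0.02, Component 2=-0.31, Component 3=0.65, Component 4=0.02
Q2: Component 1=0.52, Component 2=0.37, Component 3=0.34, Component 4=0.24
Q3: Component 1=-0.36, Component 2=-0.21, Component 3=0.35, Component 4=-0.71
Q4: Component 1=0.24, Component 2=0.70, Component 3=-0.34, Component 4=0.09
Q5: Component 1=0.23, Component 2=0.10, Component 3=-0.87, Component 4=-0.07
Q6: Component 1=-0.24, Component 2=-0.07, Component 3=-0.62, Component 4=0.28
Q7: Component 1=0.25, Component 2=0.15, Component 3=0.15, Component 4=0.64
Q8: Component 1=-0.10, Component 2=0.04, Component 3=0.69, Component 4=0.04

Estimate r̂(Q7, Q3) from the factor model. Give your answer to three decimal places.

-0.523

r̂ = Σ λ_i·λ_j across factors = (0.25)(-0.36) + (0.15)(-0.21) + (0.15)(0.35) + (0.64)(-0.71)
  = -0.0900 -0.0315 +0.0525 -0.4544 = -0.5234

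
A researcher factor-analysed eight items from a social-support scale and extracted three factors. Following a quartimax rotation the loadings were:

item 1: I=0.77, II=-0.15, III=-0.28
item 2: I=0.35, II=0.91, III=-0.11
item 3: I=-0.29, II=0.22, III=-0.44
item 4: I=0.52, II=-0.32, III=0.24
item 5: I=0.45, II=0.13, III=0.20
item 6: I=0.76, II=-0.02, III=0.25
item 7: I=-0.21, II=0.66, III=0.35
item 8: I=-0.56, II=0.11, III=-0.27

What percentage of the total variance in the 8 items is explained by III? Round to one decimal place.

SS loadings for III = (-0.28)² + (-0.11)² + (-0.44)² + 0.24² + 0.20² + 0.25² + 0.35² + (-0.27)² = 0.6396
With 8 standardized items, total variance = 8. Proportion = 0.6396/8 = 0.0799 → 7.99%.

8.0%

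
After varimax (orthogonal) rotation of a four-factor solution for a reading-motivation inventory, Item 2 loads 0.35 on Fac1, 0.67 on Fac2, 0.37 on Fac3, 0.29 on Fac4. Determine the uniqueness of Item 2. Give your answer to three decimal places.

h² = 0.35² + 0.67² + 0.37² + 0.29² = 0.1225 + 0.4489 + 0.1369 + 0.0841 = 0.7924
Uniqueness u² = 1 − h² = 1 − 0.7924 = 0.2076

0.208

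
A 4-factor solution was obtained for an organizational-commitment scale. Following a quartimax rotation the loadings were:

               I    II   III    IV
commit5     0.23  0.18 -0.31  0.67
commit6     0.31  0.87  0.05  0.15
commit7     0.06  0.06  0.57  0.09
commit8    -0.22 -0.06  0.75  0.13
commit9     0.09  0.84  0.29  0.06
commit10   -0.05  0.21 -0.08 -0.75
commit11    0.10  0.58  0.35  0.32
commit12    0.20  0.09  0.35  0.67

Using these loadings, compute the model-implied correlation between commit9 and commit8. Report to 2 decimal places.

r̂ = Σ λ_i·λ_j across factors = (0.09)(-0.22) + (0.84)(-0.06) + (0.29)(0.75) + (0.06)(0.13)
  = -0.0198 -0.0504 +0.2175 +0.0078 = 0.1551

0.16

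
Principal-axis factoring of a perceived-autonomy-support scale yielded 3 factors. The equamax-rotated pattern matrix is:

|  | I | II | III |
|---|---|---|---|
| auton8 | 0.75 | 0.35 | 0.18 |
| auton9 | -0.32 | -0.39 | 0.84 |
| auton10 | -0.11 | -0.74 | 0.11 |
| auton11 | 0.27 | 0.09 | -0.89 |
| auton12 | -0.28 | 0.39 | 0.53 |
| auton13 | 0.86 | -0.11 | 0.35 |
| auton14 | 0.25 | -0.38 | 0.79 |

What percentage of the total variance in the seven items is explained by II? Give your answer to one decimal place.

SS loadings for II = 0.35² + (-0.39)² + (-0.74)² + 0.09² + 0.39² + (-0.11)² + (-0.38)² = 1.1389
With 7 standardized items, total variance = 7. Proportion = 1.1389/7 = 0.1627 → 16.27%.

16.3%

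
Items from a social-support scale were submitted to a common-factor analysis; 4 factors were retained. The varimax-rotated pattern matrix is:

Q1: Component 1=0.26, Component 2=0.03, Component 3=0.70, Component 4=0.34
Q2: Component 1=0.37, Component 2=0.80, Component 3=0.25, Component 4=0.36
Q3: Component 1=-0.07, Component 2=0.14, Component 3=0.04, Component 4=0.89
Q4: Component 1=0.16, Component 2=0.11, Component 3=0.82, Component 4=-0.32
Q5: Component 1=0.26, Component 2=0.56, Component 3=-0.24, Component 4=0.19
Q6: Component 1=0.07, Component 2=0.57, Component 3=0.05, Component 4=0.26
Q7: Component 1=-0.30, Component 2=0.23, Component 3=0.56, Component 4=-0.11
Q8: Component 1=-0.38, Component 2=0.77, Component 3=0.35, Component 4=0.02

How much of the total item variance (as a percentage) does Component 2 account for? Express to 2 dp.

24.46%

SS loadings for Component 2 = 0.03² + 0.80² + 0.14² + 0.11² + 0.56² + 0.57² + 0.23² + 0.77² = 1.9569
With 8 standardized items, total variance = 8. Proportion = 1.9569/8 = 0.2446 → 24.46%.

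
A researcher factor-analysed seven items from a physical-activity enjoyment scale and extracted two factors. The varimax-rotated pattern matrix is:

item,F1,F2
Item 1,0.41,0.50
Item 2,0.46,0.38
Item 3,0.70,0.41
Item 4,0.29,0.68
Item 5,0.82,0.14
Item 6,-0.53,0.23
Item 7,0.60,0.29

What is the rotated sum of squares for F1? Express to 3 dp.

SS loadings for F1 = 0.41² + 0.46² + 0.70² + 0.29² + 0.82² + (-0.53)² + 0.60² = 0.1681 + 0.2116 + 0.4900 + 0.0841 + 0.6724 + 0.2809 + 0.3600 = 2.2671

2.267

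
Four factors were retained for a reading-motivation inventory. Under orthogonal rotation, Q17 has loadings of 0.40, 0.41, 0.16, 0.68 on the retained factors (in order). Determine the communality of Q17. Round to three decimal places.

h² = 0.40² + 0.41² + 0.16² + 0.68² = 0.1600 + 0.1681 + 0.0256 + 0.4624 = 0.8161

0.816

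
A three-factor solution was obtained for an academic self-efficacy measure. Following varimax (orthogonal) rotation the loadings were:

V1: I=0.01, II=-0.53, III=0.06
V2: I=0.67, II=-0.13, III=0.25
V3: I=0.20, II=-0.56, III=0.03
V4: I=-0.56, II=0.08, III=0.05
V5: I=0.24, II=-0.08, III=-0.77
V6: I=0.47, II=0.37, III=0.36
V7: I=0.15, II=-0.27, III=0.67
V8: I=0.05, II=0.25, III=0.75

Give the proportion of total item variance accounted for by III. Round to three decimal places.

SS loadings for III = 0.06² + 0.25² + 0.03² + 0.05² + (-0.77)² + 0.36² + 0.67² + 0.75² = 1.8034
Proportion of variance = 1.8034 / 8 = 0.2254.

0.225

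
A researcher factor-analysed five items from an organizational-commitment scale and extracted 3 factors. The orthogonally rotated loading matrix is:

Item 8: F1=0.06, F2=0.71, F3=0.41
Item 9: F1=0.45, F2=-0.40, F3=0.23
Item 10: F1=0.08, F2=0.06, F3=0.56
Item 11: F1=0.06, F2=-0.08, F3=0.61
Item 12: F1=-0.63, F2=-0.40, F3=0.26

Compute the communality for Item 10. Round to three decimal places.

h² = 0.08² + 0.06² + 0.56² = 0.0064 + 0.0036 + 0.3136 = 0.3236

0.324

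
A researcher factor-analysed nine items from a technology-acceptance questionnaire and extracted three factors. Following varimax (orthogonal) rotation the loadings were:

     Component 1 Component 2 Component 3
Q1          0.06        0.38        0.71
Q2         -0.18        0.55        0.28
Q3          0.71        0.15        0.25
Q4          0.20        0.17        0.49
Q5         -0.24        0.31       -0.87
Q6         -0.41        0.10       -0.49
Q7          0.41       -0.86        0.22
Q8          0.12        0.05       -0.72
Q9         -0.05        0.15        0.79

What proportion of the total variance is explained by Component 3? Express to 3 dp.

SS loadings for Component 3 = 0.71² + 0.28² + 0.25² + 0.49² + (-0.87)² + (-0.49)² + 0.22² + (-0.72)² + 0.79² = 3.0730
Proportion of variance = 3.0730 / 9 = 0.3414.

0.341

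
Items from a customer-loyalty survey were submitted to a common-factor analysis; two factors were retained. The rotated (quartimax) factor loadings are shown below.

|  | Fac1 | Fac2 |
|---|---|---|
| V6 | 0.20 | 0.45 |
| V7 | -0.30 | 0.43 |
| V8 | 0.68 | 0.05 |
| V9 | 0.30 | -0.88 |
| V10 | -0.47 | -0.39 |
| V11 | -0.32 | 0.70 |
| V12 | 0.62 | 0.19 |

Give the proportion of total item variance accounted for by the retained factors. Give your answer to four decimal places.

0.4618

SS loadings by factor: 1.3901, 1.8425; total = 3.2326.
Total variance with 7 standardized items is 7, so the solution explains 3.2326/7 = 0.4618.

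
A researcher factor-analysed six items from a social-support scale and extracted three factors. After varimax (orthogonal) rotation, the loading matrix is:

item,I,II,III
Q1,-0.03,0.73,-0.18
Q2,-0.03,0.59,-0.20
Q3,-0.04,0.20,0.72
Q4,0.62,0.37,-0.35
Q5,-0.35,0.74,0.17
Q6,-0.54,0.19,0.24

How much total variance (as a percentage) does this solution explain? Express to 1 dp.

54.1%

Communalities: 0.5662, 0.3890, 0.5600, 0.6438, 0.6990, 0.3853; Σh² = 3.2433.
Total variance with 6 standardized items is 6, so the solution explains 3.2433/6 = 0.5405 = 54.05%.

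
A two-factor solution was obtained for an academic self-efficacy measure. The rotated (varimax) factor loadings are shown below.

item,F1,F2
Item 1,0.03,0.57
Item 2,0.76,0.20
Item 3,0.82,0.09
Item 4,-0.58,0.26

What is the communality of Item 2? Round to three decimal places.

h² = 0.76² + 0.20² = 0.5776 + 0.0400 = 0.6176

0.618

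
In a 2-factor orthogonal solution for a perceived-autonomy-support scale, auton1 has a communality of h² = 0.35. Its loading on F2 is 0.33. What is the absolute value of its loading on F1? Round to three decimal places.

0.491

Under orthogonal rotation h² = Σλ², so λ_F1² = h² − (0.1089) = 0.35 − 0.1089 = 0.2411.
|λ| = √0.2411 = 0.4910.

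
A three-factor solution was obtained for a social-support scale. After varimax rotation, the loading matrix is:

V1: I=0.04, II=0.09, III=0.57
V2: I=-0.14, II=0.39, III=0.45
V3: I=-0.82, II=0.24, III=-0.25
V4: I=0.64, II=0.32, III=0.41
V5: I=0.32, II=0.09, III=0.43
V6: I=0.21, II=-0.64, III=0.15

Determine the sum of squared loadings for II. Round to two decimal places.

SS loadings for II = 0.09² + 0.39² + 0.24² + 0.32² + 0.09² + (-0.64)² = 0.0081 + 0.1521 + 0.0576 + 0.1024 + 0.0081 + 0.4096 = 0.7379

0.74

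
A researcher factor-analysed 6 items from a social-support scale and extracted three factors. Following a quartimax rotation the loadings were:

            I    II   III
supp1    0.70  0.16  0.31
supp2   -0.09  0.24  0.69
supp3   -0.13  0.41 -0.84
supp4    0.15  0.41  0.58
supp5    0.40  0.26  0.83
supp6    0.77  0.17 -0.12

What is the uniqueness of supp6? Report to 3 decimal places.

0.364

h² = 0.77² + 0.17² + (-0.12)² = 0.5929 + 0.0289 + 0.0144 = 0.6362
Uniqueness u² = 1 − h² = 1 − 0.6362 = 0.3638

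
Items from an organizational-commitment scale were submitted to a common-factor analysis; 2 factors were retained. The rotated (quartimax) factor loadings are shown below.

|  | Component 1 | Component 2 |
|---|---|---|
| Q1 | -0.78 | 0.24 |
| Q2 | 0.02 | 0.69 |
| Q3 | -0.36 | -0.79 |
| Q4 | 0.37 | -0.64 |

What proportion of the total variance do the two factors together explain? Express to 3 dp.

SS loadings by factor: 0.8753, 1.5674; total = 2.4427.
Total variance with 4 standardized items is 4, so the solution explains 2.4427/4 = 0.6107.

0.611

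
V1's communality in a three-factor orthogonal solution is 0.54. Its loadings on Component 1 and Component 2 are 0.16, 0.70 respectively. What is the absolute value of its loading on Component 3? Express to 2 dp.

0.16

Under orthogonal rotation h² = Σλ², so λ_Component 3² = h² − (0.5156) = 0.54 − 0.5156 = 0.0244.
|λ| = √0.0244 = 0.1562.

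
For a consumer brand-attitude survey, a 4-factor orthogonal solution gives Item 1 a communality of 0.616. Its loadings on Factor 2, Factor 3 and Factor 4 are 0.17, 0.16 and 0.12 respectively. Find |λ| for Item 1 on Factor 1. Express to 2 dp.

0.74

Under orthogonal rotation h² = Σλ², so λ_Factor 1² = h² − (0.0689) = 0.616 − 0.0689 = 0.5471.
|λ| = √0.5471 = 0.7397.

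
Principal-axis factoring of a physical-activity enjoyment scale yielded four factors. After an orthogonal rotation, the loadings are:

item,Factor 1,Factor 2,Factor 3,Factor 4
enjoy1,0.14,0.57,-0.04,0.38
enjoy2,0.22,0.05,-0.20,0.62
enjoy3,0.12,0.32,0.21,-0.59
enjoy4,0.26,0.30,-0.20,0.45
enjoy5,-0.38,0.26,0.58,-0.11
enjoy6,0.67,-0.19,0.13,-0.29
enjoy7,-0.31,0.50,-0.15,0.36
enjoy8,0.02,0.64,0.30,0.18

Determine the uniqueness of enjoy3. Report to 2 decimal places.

h² = 0.12² + 0.32² + 0.21² + (-0.59)² = 0.0144 + 0.1024 + 0.0441 + 0.3481 = 0.5090
Uniqueness u² = 1 − h² = 1 − 0.5090 = 0.4910

0.49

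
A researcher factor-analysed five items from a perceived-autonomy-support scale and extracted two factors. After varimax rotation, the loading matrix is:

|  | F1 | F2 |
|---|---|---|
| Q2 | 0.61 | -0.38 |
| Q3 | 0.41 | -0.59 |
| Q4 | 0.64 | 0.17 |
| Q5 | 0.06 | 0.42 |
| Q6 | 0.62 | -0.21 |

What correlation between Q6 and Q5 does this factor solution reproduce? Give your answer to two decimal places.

r̂ = Σ λ_i·λ_j across factors = (0.62)(0.06) + (-0.21)(0.42)
  = +0.0372 -0.0882 = -0.0510

-0.05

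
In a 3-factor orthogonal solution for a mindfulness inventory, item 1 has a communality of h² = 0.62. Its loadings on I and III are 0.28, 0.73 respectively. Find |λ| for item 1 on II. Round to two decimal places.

Under orthogonal rotation h² = Σλ², so λ_II² = h² − (0.6113) = 0.62 − 0.6113 = 0.0087.
|λ| = √0.0087 = 0.0933.

0.09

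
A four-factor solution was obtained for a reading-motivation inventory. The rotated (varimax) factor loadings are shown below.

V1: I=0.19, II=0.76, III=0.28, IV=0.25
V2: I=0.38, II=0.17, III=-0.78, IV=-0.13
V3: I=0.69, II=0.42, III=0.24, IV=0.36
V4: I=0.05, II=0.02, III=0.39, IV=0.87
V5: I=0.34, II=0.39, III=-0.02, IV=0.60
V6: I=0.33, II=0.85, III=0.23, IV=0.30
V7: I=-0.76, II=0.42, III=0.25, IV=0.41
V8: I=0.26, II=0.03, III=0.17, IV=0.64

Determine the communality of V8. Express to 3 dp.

h² = 0.26² + 0.03² + 0.17² + 0.64² = 0.0676 + 0.0009 + 0.0289 + 0.4096 = 0.5070

0.507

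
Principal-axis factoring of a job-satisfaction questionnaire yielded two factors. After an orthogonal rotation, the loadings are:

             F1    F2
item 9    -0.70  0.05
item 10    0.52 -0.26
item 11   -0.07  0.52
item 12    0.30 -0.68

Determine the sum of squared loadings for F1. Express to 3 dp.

SS loadings for F1 = (-0.70)² + 0.52² + (-0.07)² + 0.30² = 0.4900 + 0.2704 + 0.0049 + 0.0900 = 0.8553

0.855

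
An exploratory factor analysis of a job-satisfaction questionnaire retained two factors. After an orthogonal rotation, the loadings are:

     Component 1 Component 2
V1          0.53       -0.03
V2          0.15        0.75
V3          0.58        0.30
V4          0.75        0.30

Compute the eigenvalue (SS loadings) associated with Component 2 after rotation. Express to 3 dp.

SS loadings for Component 2 = (-0.03)² + 0.75² + 0.30² + 0.30² = 0.0009 + 0.5625 + 0.0900 + 0.0900 = 0.7434

0.743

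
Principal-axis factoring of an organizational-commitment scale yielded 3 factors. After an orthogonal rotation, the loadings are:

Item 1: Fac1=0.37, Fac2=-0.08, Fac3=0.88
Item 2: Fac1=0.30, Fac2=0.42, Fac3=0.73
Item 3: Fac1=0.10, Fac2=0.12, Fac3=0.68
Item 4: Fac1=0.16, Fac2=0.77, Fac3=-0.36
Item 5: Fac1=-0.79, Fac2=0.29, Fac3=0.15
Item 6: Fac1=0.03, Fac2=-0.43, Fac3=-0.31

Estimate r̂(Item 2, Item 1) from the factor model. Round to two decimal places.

0.72

r̂ = Σ λ_i·λ_j across factors = (0.30)(0.37) + (0.42)(-0.08) + (0.73)(0.88)
  = +0.1110 -0.0336 +0.6424 = 0.7198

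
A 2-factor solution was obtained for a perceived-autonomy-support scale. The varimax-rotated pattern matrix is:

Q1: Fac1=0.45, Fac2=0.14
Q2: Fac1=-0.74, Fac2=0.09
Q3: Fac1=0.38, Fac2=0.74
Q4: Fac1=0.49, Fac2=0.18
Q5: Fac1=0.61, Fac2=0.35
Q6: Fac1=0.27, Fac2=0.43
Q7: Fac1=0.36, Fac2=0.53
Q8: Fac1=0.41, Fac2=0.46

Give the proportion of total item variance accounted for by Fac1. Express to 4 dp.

0.2347

SS loadings for Fac1 = 0.45² + (-0.74)² + 0.38² + 0.49² + 0.61² + 0.27² + 0.36² + 0.41² = 1.8773
Proportion of variance = 1.8773 / 8 = 0.2347.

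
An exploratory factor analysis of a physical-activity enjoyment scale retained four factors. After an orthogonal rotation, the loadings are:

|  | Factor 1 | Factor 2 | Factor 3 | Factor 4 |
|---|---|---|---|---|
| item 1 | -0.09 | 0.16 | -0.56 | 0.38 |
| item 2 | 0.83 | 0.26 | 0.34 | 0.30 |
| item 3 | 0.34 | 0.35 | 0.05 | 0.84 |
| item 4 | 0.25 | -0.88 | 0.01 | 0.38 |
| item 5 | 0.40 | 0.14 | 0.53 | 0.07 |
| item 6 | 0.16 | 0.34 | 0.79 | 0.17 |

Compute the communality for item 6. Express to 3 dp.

0.794

h² = 0.16² + 0.34² + 0.79² + 0.17² = 0.0256 + 0.1156 + 0.6241 + 0.0289 = 0.7942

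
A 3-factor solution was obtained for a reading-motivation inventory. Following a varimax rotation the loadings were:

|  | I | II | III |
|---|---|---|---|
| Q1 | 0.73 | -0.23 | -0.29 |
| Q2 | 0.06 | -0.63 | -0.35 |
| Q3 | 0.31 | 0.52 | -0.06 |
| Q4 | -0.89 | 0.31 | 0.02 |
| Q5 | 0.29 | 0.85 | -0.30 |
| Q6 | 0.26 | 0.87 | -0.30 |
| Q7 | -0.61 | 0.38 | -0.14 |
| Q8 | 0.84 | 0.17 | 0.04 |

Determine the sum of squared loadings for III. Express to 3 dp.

0.412

SS loadings for III = (-0.29)² + (-0.35)² + (-0.06)² + 0.02² + (-0.30)² + (-0.30)² + (-0.14)² + 0.04² = 0.0841 + 0.1225 + 0.0036 + 0.0004 + 0.0900 + 0.0900 + 0.0196 + 0.0016 = 0.4118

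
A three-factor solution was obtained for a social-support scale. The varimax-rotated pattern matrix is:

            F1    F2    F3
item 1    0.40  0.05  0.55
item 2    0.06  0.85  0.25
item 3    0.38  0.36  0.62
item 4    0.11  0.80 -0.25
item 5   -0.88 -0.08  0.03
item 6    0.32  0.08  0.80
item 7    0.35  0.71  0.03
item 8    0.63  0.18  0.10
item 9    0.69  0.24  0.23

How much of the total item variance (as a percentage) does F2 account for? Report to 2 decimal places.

23.35%

SS loadings for F2 = 0.05² + 0.85² + 0.36² + 0.80² + (-0.08)² + 0.08² + 0.71² + 0.18² + 0.24² = 2.1015
With 9 standardized items, total variance = 9. Proportion = 2.1015/9 = 0.2335 → 23.35%.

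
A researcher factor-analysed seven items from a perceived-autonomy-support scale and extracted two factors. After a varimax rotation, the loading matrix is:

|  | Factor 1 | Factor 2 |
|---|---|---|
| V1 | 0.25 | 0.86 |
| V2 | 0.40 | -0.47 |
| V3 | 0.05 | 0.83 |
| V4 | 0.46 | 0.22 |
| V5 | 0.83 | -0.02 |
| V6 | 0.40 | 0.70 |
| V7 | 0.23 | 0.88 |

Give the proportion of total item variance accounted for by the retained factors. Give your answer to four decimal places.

SS loadings by factor: 1.3384, 2.9626; total = 4.3010.
Total variance with 7 standardized items is 7, so the solution explains 4.3010/7 = 0.6144.

0.6144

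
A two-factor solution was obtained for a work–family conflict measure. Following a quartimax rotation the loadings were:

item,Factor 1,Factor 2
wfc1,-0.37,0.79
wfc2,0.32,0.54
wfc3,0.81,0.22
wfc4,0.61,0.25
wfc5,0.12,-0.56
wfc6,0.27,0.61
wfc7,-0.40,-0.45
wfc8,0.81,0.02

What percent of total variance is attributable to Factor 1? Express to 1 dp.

27.1%

SS loadings for Factor 1 = (-0.37)² + 0.32² + 0.81² + 0.61² + 0.12² + 0.27² + (-0.40)² + 0.81² = 2.1709
With 8 standardized items, total variance = 8. Proportion = 2.1709/8 = 0.2714 → 27.14%.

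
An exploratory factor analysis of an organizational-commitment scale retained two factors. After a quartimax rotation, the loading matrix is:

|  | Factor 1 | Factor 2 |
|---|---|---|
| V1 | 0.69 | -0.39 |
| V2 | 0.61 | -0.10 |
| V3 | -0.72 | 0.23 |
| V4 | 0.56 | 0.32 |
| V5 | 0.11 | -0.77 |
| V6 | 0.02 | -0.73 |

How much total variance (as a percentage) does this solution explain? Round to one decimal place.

Communalities: 0.6282, 0.3821, 0.5713, 0.4160, 0.6050, 0.5333; Σh² = 3.1359.
Total variance with 6 standardized items is 6, so the solution explains 3.1359/6 = 0.5226 = 52.26%.

52.3%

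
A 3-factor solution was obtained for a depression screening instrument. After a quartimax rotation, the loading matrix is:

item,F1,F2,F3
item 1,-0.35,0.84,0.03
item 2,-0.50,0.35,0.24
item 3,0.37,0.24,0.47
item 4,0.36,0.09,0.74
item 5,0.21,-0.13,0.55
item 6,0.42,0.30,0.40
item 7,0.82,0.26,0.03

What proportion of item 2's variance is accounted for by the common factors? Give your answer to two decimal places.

h² = (-0.50)² + 0.35² + 0.24² = 0.2500 + 0.1225 + 0.0576 = 0.4301

0.43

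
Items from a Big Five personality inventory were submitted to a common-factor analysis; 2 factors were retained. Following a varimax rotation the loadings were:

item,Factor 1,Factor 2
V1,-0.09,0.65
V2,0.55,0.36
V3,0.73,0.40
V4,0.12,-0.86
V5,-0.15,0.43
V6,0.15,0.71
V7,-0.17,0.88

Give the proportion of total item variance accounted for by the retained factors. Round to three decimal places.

Communalities: 0.4306, 0.4321, 0.6929, 0.7540, 0.2074, 0.5266, 0.8033; Σh² = 3.8469.
Total variance with 7 standardized items is 7, so the solution explains 3.8469/7 = 0.5496.

0.550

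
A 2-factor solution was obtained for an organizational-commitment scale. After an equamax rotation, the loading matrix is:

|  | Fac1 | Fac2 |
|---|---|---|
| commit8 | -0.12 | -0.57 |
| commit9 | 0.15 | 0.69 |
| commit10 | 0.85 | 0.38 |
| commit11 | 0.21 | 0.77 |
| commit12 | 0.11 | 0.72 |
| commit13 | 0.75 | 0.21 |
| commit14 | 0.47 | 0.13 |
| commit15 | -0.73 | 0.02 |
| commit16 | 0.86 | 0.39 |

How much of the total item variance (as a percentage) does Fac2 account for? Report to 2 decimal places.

25.22%

SS loadings for Fac2 = (-0.57)² + 0.69² + 0.38² + 0.77² + 0.72² + 0.21² + 0.13² + 0.02² + 0.39² = 2.2702
With 9 standardized items, total variance = 9. Proportion = 2.2702/9 = 0.2522 → 25.22%.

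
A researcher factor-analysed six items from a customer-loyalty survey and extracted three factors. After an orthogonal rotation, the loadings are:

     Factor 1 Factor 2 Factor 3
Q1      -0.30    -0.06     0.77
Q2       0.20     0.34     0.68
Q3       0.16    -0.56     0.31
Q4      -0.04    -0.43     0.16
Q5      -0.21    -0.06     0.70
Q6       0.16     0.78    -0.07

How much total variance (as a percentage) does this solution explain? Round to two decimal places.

52.14%

SS loadings by factor: 0.2269, 1.2297, 1.6719; total = 3.1285.
Total variance with 6 standardized items is 6, so the solution explains 3.1285/6 = 0.5214 = 52.14%.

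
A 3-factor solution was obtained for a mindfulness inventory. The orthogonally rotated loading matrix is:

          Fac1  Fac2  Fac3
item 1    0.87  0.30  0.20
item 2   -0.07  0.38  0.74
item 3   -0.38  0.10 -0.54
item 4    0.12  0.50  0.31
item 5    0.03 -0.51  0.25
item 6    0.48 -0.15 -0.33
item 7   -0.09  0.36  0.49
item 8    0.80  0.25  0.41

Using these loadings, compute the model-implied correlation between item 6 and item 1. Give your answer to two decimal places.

0.31

r̂ = Σ λ_i·λ_j across factors = (0.48)(0.87) + (-0.15)(0.30) + (-0.33)(0.20)
  = +0.4176 -0.0450 -0.0660 = 0.3066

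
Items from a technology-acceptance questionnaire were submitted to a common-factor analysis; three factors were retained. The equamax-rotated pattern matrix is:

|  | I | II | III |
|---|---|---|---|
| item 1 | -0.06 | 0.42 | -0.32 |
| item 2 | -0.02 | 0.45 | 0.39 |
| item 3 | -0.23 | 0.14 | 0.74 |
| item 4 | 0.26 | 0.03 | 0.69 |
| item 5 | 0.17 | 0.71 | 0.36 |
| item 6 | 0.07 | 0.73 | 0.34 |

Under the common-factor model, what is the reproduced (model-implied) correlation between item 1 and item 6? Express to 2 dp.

0.19

r̂ = Σ λ_i·λ_j across factors = (-0.06)(0.07) + (0.42)(0.73) + (-0.32)(0.34)
  = -0.0042 +0.3066 -0.1088 = 0.1936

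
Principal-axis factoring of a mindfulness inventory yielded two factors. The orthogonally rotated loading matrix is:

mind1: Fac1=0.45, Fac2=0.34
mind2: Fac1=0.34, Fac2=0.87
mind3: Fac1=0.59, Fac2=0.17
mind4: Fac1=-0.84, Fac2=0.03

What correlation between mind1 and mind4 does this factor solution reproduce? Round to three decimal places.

-0.368

r̂ = Σ λ_i·λ_j across factors = (0.45)(-0.84) + (0.34)(0.03)
  = -0.3780 +0.0102 = -0.3678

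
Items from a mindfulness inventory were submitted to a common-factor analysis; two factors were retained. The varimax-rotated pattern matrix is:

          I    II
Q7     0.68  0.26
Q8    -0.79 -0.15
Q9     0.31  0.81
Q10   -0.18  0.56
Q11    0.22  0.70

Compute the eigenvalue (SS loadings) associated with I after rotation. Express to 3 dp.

SS loadings for I = 0.68² + (-0.79)² + 0.31² + (-0.18)² + 0.22² = 0.4624 + 0.6241 + 0.0961 + 0.0324 + 0.0484 = 1.2634

1.263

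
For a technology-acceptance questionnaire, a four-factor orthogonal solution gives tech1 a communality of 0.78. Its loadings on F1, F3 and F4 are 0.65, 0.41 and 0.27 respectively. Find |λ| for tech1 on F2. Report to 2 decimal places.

Under orthogonal rotation h² = Σλ², so λ_F2² = h² − (0.6635) = 0.78 − 0.6635 = 0.1165.
|λ| = √0.1165 = 0.3413.

0.34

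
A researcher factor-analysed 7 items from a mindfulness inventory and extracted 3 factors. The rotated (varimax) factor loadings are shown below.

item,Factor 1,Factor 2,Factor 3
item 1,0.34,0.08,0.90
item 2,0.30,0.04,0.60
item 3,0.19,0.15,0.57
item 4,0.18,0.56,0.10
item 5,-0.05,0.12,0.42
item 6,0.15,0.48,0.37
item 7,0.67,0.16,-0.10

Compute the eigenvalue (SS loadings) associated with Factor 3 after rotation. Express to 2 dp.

SS loadings for Factor 3 = 0.90² + 0.60² + 0.57² + 0.10² + 0.42² + 0.37² + (-0.10)² = 0.8100 + 0.3600 + 0.3249 + 0.0100 + 0.1764 + 0.1369 + 0.0100 = 1.8282

1.83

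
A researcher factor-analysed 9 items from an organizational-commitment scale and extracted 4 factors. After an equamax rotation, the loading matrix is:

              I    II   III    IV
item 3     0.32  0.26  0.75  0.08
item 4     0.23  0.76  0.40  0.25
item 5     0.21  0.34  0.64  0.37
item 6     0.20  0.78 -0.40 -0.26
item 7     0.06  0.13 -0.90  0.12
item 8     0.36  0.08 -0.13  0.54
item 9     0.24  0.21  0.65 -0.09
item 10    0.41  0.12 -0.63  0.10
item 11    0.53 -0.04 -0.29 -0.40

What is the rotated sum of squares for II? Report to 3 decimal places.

SS loadings for II = 0.26² + 0.76² + 0.34² + 0.78² + 0.13² + 0.08² + 0.21² + 0.12² + (-0.04)² = 0.0676 + 0.5776 + 0.1156 + 0.6084 + 0.0169 + 0.0064 + 0.0441 + 0.0144 + 0.0016 = 1.4526

1.453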